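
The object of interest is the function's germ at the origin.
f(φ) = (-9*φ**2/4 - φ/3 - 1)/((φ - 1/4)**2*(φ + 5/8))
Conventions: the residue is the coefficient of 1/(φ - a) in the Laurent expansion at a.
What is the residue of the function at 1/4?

At the order-2 pole 1/4 set g(φ) = (φ - (1/4))^2*f(φ) = (-9*φ**2/4 - φ/3 - 1)/(φ + 5/8).
Order-2 pole: residue = g'(a); g'(1/4) = -10/147, so the residue is -10/147.

The residue is -10/147.


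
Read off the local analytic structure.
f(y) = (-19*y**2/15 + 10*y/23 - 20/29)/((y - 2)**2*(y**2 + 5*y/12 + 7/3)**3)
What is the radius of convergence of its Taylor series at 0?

Denominator factor (y**2 + 5*y/12 + 7/3)^3: discriminant -1319/144, complex-conjugate roots (-5/24) + ((1/24)*sqrt(1319))*i and (-5/24) - ((1/24)*sqrt(1319))*i; poles of order 3, moduli (1/3)*sqrt(21) and (1/3)*sqrt(21).
Denominator factor (y - 2)^2: pole of order 2 at 2, modulus 2.
The radius of convergence is the smallest modulus among the singular points: (1/3)*sqrt(21).

The radius of convergence is (1/3)*sqrt(21).


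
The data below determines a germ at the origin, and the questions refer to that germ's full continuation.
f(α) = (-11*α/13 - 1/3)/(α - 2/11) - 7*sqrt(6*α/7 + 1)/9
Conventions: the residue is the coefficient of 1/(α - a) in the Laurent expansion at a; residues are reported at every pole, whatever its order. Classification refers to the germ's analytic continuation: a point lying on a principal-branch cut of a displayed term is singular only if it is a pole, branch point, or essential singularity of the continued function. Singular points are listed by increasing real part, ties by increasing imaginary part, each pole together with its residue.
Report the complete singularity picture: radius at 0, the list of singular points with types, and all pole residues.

Radius of convergence at 0: 2/11.
At -7/6: an algebraic (square-root) branch point.
At 2/11: a pole of order 1; residue -19/39.

Denominator factor (α - 2/11): pole of order 1 at 2/11, modulus 2/11.
Branch term (-7/9)*sqrt(1 - α/(-7/6)): its argument vanishes at α = -7/6, a square-root branch point, modulus 7/6.
The radius of convergence is the smallest modulus among the singular points: 2/11.
The branch term is analytic at 2/11 and contributes nothing to the residue; only the rational part matters.
At the order-1 pole 2/11 set g(α) = (α - (2/11))*(rational part) = -11*α/13 - 1/3.
Simple pole: residue = g(a) at a = 2/11, which is -19/39.
List the singular points by increasing real part (a conjugate pair: the negative imaginary part first).


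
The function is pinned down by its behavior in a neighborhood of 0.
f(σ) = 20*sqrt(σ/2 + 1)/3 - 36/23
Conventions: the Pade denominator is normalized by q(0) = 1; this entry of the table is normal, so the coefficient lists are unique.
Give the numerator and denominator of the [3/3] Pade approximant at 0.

The Pade approximant has numerator coefficients [352/69, 335/69, 181/138, 389/4416]; denominator coefficients [1, 5/8, 3/32, 1/512].

Taylor coefficients needed (expand at 0): a_0 = 352/69, a_1 = 5/3, a_2 = -5/24, a_3 = 5/96, a_4 = -25/1536, a_5 = 35/6144, a_6 = -35/16384.
Write the denominator as Q(σ) = 1 + q1*σ + q2*σ^2 + q3*σ^3. Requiring Q*f - P = O(σ^7) with deg P <= 3 kills the coefficients of σ^4..σ^6 in Q*f:
  σ^4: a_4 + q1*a_3 + q2*a_2 + q3*a_1 = 0, i.e. -25/1536 + (5/96)*q1 + (-5/24)*q2 + (5/3)*q3 = 0.
  σ^5: a_5 + q1*a_4 + q2*a_3 + q3*a_2 = 0, i.e. 35/6144 + (-25/1536)*q1 + (5/96)*q2 + (-5/24)*q3 = 0.
  σ^6: a_6 + q1*a_5 + q2*a_4 + q3*a_3 = 0, i.e. -35/16384 + (35/6144)*q1 + (-25/1536)*q2 + (5/96)*q3 = 0.
Solving this linear system: q1 = 5/8, q2 = 3/32, q3 = 1/512.
The numerator is Q*f truncated at degree 3: P0 = a_0 = 352/69; P1 = a_1 + q1*a_0 = 335/69; P2 = a_2 + q1*a_1 + q2*a_0 = 181/138; P3 = a_3 + q1*a_2 + q2*a_1 + q3*a_0 = 389/4416.


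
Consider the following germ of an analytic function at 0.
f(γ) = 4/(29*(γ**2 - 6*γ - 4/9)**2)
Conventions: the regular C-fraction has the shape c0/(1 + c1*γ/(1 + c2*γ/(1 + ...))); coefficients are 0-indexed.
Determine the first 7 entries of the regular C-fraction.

Taylor coefficients (expand at 0): a_0 = 81/116, a_1 = -2187/116, a_2 = 178605/464, a_3 = -3247695/464, a_4 = 55407645/464, a_5 = -3631336353/1856, a_6 = 231433757199/7424.
c0 = a_0 = 81/116. Peel one level at a time: if S = 1 + c*γ/S' with S'(0) = 1, then c is the γ-coefficient of S and S' = c*γ/(S - 1).
S_1 = c0/f = 1 + (27)*γ + (711/4)*γ^2 + ...; c1 = 27.
S_2 = c1*γ/(S_1 - 1) = 1 + (-79/12)*γ + (6565/144)*γ^2 + ...; c2 = -79/12.
S_3 = c2*γ/(S_2 - 1) = 1 + (6565/948)*γ + (2205/24964)*γ^2 + ...; c3 = 6565/948.
S_4 = c3*γ/(S_3 - 1) = 1 + (-1323/103727)*γ + (-24057/8619845)*γ^2 + ...; c4 = -1323/103727.
S_5 = c4*γ/(S_4 - 1) = 1 + (-70389/321685)*γ + (711/240100)*γ^2 + ...; c5 = -70389/321685.
S_6 = c5*γ/(S_5 - 1) = 1 + (1313/97020)*γ + ...; c6 = 1313/97020.

The regular C-fraction coefficients are [81/116, 27, -79/12, 6565/948, -1323/103727, -70389/321685, 1313/97020].


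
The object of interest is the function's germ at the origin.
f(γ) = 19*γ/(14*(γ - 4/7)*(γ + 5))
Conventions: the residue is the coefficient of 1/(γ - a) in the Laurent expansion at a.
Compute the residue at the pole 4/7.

The residue is 38/273.

At the order-1 pole 4/7 set g(γ) = (γ - (4/7))*f(γ) = 19*γ/(14*(γ + 5)).
Simple pole: residue = g(a) at a = 4/7, which is 38/273.


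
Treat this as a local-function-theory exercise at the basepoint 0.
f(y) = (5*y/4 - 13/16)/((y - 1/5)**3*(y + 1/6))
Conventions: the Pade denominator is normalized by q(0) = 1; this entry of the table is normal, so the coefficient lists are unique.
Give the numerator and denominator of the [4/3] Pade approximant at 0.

Taylor coefficients needed (expand at 0): a_0 = 4875/8, a_1 = 36375/8, a_2 = 100125/2, a_3 = 1282875/4, a_4 = 20933625/8, a_5 = 124007625/8, a_6 = 448289625/4, a_7 = 631276500.
Write the denominator as Q(y) = 1 + q1*y + q2*y^2 + q3*y^3. Requiring Q*f - P = O(y^8) with deg P <= 4 kills the coefficients of y^5..y^7 in Q*f:
  y^5: a_5 + q1*a_4 + q2*a_3 + q3*a_2 = 0, i.e. 124007625/8 + (20933625/8)*q1 + (1282875/4)*q2 + (100125/2)*q3 = 0.
  y^6: a_6 + q1*a_5 + q2*a_4 + q3*a_3 = 0, i.e. 448289625/4 + (124007625/8)*q1 + (20933625/8)*q2 + (1282875/4)*q3 = 0.
  y^7: a_7 + q1*a_6 + q2*a_5 + q3*a_4 = 0, i.e. 631276500 + (448289625/4)*q1 + (124007625/8)*q2 + (20933625/8)*q3 = 0.
Solving this linear system: q1 = -1297369/237751, q2 = -361525/10337, q3 = 47465925/237751.
The numerator is Q*f truncated at degree 4: P0 = a_0 = 4875/8; P1 = a_1 + q1*a_0 = 1161759375/951004; P2 = a_2 + q1*a_1 + q2*a_0 = 1872871875/475502; P3 = a_3 + q1*a_2 + q2*a_1 + q3*a_0 = 2418609375/237751; P4 = a_4 + q1*a_3 + q2*a_2 + q3*a_1 = 5581406250/237751.

The Pade approximant has numerator coefficients [4875/8, 1161759375/951004, 1872871875/475502, 2418609375/237751, 5581406250/237751]; denominator coefficients [1, -1297369/237751, -361525/10337, 47465925/237751].


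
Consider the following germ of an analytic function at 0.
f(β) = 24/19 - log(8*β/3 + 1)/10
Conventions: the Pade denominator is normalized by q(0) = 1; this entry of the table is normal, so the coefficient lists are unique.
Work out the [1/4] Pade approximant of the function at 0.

The Pade approximant has numerator coefficients [24/19, 1911595204/734131785]; denominator coefficients [1, 5853788/2575901, 13789744/69549327, -752704/7727703, 563343616/9389159145].

Taylor coefficients needed (expand at 0): a_0 = 24/19, a_1 = -4/15, a_2 = 16/45, a_3 = -256/405, a_4 = 512/405, a_5 = -16384/6075.
Write the denominator as Q(β) = 1 + q1*β + q2*β^2 + q3*β^3 + q4*β^4. Requiring Q*f - P = O(β^6) with deg P <= 1 kills the coefficients of β^2..β^5 in Q*f:
  β^2: a_2 + q1*a_1 + q2*a_0 = 0, i.e. 16/45 + (-4/15)*q1 + (24/19)*q2 = 0.
  β^3: a_3 + q1*a_2 + q2*a_1 + q3*a_0 = 0, i.e. -256/405 + (16/45)*q1 + (-4/15)*q2 + (24/19)*q3 = 0.
  β^4: a_4 + q1*a_3 + q2*a_2 + q3*a_1 + q4*a_0 = 0, i.e. 512/405 + (-256/405)*q1 + (16/45)*q2 + (-4/15)*q3 + (24/19)*q4 = 0.
  β^5: a_5 + q1*a_4 + q2*a_3 + q3*a_2 + q4*a_1 = 0, i.e. -16384/6075 + (512/405)*q1 + (-256/405)*q2 + (16/45)*q3 + (-4/15)*q4 = 0.
Solving this linear system: q1 = 5853788/2575901, q2 = 13789744/69549327, q3 = -752704/7727703, q4 = 563343616/9389159145.
The numerator is Q*f truncated at degree 1: P0 = a_0 = 24/19; P1 = a_1 + q1*a_0 = 1911595204/734131785.


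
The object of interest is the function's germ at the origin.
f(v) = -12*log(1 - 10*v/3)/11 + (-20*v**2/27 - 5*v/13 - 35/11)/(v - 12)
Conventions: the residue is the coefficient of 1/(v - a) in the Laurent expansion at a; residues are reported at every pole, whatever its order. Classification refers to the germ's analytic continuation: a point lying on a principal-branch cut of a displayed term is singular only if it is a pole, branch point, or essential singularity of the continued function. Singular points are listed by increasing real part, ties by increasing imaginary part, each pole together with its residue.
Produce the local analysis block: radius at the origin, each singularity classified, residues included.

Radius of convergence at 0: 3/10.
At 3/10: a logarithmic branch point.
At 12: a pole of order 1; residue -49105/429.

Denominator factor (v - 12): pole of order 1 at 12, modulus 12.
Branch term (-12/11)*log(1 - v/(3/10)): its argument vanishes at v = 3/10, a logarithmic branch point, modulus 3/10.
The radius of convergence is the smallest modulus among the singular points: 3/10.
The branch term is analytic at 12 and contributes nothing to the residue; only the rational part matters.
At the order-1 pole 12 set g(v) = (v - (12))*(rational part) = -20*v**2/27 - 5*v/13 - 35/11.
Simple pole: residue = g(a) at a = 12, which is -49105/429.
List the singular points by increasing real part (a conjugate pair: the negative imaginary part first).


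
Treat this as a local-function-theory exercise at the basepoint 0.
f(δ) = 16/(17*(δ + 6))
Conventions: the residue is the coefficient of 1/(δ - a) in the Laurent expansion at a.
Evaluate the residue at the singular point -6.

The residue is 16/17.

At the order-1 pole -6 set g(δ) = (δ - (-6))*f(δ) = 16/17.
Simple pole: residue = g(a) at a = -6, which is 16/17.


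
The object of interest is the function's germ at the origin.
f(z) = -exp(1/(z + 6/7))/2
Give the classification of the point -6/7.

The exponent 1/(z - (-6/7)) has a pole at -6/7, so exp(1/(z - (-6/7))) takes every nonzero value near it: an essential singularity (not a pole of any order).

The point is an essential singularity.


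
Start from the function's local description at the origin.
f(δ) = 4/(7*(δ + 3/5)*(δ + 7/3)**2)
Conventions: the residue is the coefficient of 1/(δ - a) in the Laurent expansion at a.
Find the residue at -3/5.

The residue is 225/1183.

At the order-1 pole -3/5 set g(δ) = (δ - (-3/5))*f(δ) = 4/(7*(δ + 7/3)**2).
Simple pole: residue = g(a) at a = -3/5, which is 225/1183.


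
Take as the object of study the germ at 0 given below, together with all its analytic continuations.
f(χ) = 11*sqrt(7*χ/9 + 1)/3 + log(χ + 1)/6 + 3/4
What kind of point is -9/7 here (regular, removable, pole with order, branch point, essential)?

The term (11/3)*sqrt(1 - χ/(-9/7)) has argument 1 - -9/7/(-9/7) = 0 at -9/7: a square-root (algebraic, two-sheeted) branch point; the remaining terms are analytic or single-valued there.

The point is an algebraic (square-root) branch point.


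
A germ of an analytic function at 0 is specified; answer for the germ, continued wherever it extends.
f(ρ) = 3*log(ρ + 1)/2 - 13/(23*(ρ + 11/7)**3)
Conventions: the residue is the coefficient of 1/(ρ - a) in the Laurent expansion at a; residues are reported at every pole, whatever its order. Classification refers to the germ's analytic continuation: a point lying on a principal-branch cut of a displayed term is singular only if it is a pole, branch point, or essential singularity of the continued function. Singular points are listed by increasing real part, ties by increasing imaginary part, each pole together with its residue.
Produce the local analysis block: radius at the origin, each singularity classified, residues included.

Denominator factor (ρ + 11/7)^3: pole of order 3 at -11/7, modulus 11/7.
Branch term (3/2)*log(1 - ρ/(-1)): its argument vanishes at ρ = -1, a logarithmic branch point, modulus 1.
The radius of convergence is the smallest modulus among the singular points: 1.
The branch term is analytic at -11/7 and contributes nothing to the residue; only the rational part matters.
At the order-3 pole -11/7 set g(ρ) = (ρ - (-11/7))^3*(rational part) = -13/23.
Order-3 pole: residue = g''(a)/2; g''(-11/7) = 0, so the residue is 0.
List the singular points by increasing real part (a conjugate pair: the negative imaginary part first).

Radius of convergence at 0: 1.
At -11/7: a pole of order 3; residue 0.
At -1: a logarithmic branch point.


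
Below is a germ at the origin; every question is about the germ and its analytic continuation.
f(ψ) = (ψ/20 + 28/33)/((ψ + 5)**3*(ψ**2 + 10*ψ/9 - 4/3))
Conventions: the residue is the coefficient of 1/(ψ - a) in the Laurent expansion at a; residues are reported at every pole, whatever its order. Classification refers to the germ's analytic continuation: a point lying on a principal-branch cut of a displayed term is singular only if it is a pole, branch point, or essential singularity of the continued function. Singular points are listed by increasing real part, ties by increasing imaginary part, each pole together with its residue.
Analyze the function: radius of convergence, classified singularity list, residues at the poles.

Radius of convergence at 0: -5/9 + (1/9)*sqrt(133).
At -5: a pole of order 3; residue 1427313/190552868.
At -5/9 - (1/9)*sqrt(133): a pole of order 1; residue -1427313/381105736 - (122718021/253435314440)*sqrt(133).
At -5/9 + (1/9)*sqrt(133): a pole of order 1; residue -1427313/381105736 + (122718021/253435314440)*sqrt(133).


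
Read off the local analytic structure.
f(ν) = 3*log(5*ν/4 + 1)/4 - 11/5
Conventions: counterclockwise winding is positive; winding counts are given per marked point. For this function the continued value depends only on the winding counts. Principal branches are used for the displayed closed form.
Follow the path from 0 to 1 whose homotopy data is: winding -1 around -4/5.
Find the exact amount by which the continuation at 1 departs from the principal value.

The rational part is single-valued and drops out of the difference; each branch term changes only by its own monodromy.
(3/4)*log(1 - ν/(-4/5)): each positive loop around -4/5 adds 2*pi*i to the log, so winding -1 contributes (3/4)*(-1)*2*pi*i = -(3/2)*pi*i.
Summing the contributions at ν = 1 gives -(3/2)*pi*i.

Continued minus principal equals -(3/2)*pi*i.


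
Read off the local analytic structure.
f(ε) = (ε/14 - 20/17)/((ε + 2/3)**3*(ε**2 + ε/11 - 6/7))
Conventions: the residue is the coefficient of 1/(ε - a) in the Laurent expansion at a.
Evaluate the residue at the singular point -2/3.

At the order-3 pole -2/3 set g(ε) = (ε - (-2/3))^3*f(ε) = (ε/14 - 20/17)/(ε**2 + ε/11 - 6/7).
Order-3 pole: residue = g''(a)/2; g''(-2/3) = 346492377/7315712, so the residue is 346492377/14631424.

The residue is 346492377/14631424.


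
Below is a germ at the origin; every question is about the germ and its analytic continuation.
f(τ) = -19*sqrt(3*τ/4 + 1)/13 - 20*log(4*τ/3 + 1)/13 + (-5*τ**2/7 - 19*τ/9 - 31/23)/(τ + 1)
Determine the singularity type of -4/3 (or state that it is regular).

The term (-19/13)*sqrt(1 - τ/(-4/3)) has argument 1 - -4/3/(-4/3) = 0 at -4/3: a square-root (algebraic, two-sheeted) branch point; the remaining terms are analytic or single-valued there.

The point is an algebraic (square-root) branch point.


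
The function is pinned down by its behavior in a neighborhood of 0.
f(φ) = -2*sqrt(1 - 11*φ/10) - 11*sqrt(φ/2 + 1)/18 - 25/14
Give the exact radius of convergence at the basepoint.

The radius of convergence is 10/11.

Branch term (-11/18)*sqrt(1 - φ/(-2)): its argument vanishes at φ = -2, a square-root branch point, modulus 2.
Branch term (-2)*sqrt(1 - φ/(10/11)): its argument vanishes at φ = 10/11, a square-root branch point, modulus 10/11.
The radius of convergence is the smallest modulus among the singular points: 10/11.


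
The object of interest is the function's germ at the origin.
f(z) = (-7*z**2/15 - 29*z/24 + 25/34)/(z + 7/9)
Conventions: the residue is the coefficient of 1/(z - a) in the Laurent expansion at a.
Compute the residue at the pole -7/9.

The residue is 230147/165240.

At the order-1 pole -7/9 set g(z) = (z - (-7/9))*f(z) = -7*z**2/15 - 29*z/24 + 25/34.
Simple pole: residue = g(a) at a = -7/9, which is 230147/165240.


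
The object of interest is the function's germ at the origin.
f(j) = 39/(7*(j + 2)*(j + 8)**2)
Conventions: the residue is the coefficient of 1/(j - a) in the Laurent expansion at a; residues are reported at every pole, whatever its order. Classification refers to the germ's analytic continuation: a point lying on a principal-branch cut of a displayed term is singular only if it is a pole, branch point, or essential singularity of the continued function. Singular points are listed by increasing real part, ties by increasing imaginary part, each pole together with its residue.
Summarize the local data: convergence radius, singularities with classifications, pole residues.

Denominator factor (j + 2): pole of order 1 at -2, modulus 2.
Denominator factor (j + 8)^2: pole of order 2 at -8, modulus 8.
The radius of convergence is the smallest modulus among the singular points: 2.
At the order-2 pole -8 set g(j) = (j - (-8))^2*f(j) = 39/(7*(j + 2)).
Order-2 pole: residue = g'(a); g'(-8) = -13/84, so the residue is -13/84.
At the order-1 pole -2 set g(j) = (j - (-2))*f(j) = 39/(7*(j + 8)**2).
Simple pole: residue = g(a) at a = -2, which is 13/84.
List the singular points by increasing real part (a conjugate pair: the negative imaginary part first).

Radius of convergence at 0: 2.
At -8: a pole of order 2; residue -13/84.
At -2: a pole of order 1; residue 13/84.


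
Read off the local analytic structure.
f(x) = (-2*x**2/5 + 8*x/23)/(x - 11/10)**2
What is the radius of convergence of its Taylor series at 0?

Denominator factor (x - 11/10)^2: pole of order 2 at 11/10, modulus 11/10.
The radius of convergence is the smallest modulus among the singular points: 11/10.

The radius of convergence is 11/10.


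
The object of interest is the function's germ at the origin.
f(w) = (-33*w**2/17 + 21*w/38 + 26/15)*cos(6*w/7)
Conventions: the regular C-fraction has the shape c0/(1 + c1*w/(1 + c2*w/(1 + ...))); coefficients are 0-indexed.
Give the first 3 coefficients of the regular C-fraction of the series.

The regular C-fraction coefficients are [26/15, -315/988, 143553801/28805140].

Taylor coefficients (expand at 0): a_0 = 26/15, a_1 = 21/38, a_2 = -10737/4165.
c0 = a_0 = 26/15. Peel one level at a time: if S = 1 + c*w/S' with S'(0) = 1, then c is the w-coefficient of S and S' = c*w/(S - 1).
S_1 = c0/f = 1 + (-315/988)*w + (1291984209/813127952)*w^2 + ...; c1 = -315/988.
S_2 = c1*w/(S_1 - 1) = 1 + (143553801/28805140)*w + ...; c2 = 143553801/28805140.


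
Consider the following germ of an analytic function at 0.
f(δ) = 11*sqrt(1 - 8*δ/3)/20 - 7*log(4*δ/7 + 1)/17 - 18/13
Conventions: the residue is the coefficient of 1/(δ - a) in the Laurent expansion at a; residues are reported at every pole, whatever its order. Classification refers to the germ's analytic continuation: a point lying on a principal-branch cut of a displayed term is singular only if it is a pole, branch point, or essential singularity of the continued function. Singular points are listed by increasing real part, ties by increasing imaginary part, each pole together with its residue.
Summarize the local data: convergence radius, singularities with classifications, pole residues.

Branch term (-7/17)*log(1 - δ/(-7/4)): its argument vanishes at δ = -7/4, a logarithmic branch point, modulus 7/4.
Branch term (11/20)*sqrt(1 - δ/(3/8)): its argument vanishes at δ = 3/8, a square-root branch point, modulus 3/8.
The radius of convergence is the smallest modulus among the singular points: 3/8.
List the singular points by increasing real part (a conjugate pair: the negative imaginary part first).

Radius of convergence at 0: 3/8.
At -7/4: a logarithmic branch point.
At 3/8: an algebraic (square-root) branch point.


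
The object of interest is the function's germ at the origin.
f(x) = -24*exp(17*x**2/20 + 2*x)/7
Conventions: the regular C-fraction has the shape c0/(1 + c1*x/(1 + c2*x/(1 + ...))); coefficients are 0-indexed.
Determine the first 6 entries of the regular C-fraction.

Taylor coefficients (expand at 0): a_0 = -24/7, a_1 = -48/7, a_2 = -342/35, a_3 = -52/5, a_4 = -6547/700, a_5 = -2547/350.
c0 = a_0 = -24/7. Peel one level at a time: if S = 1 + c*x/S' with S'(0) = 1, then c is the x-coefficient of S and S' = c*x/(S - 1).
S_1 = c0/f = 1 + (-2)*x + (23/20)*x^2 + ...; c1 = -2.
S_2 = c1*x/(S_1 - 1) = 1 + (23/40)*x + (2467/4800)*x^2 + ...; c2 = 23/40.
S_3 = c2*x/(S_2 - 1) = 1 + (-2467/2760)*x + (130657/190440)*x^2 + ...; c3 = -2467/2760.
S_4 = c3*x/(S_3 - 1) = 1 + (130657/170223)*x + (-78427/18258267)*x^2 + ...; c4 = 130657/170223.
S_5 = c4*x/(S_4 - 1) = 1 + (1803821/322330819)*x + ...; c5 = 1803821/322330819.

The regular C-fraction coefficients are [-24/7, -2, 23/40, -2467/2760, 130657/170223, 1803821/322330819].


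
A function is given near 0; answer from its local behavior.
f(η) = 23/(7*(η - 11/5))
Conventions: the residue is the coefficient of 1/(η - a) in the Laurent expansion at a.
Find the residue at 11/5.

The residue is 23/7.

At the order-1 pole 11/5 set g(η) = (η - (11/5))*f(η) = 23/7.
Simple pole: residue = g(a) at a = 11/5, which is 23/7.


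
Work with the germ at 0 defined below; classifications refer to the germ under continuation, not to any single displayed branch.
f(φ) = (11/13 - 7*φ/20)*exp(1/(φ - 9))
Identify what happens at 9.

The exponent 1/(φ - (9)) has a pole at 9, so exp(1/(φ - (9))) takes every nonzero value near it: an essential singularity (not a pole of any order).

The point is an essential singularity.


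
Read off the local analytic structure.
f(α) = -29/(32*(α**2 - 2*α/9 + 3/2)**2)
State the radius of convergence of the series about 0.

The radius of convergence is (1/2)*sqrt(6).

Denominator factor (α**2 - 2*α/9 + 3/2)^2: discriminant -482/81, complex-conjugate roots (1/9) + ((1/18)*sqrt(482))*i and (1/9) - ((1/18)*sqrt(482))*i; poles of order 2, moduli (1/2)*sqrt(6) and (1/2)*sqrt(6).
The radius of convergence is the smallest modulus among the singular points: (1/2)*sqrt(6).


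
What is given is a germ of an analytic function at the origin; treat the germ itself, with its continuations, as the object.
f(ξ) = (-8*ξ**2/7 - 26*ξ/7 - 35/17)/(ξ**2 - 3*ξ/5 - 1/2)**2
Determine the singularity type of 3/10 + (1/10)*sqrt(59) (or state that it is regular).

The denominator factor ξ**2 - 3*ξ/5 - 1/2 vanishes at 3/10 + (1/10)*sqrt(59) and appears to the power 2; the numerator there equals -11752/2975 - (11/25)*sqrt(59), nonzero, and no other factor vanishes.
Hence a pole whose order is the multiplicity, 2.

The point is a pole of order 2.


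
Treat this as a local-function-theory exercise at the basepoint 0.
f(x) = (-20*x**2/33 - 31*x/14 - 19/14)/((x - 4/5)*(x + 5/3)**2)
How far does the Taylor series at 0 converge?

Denominator factor (x - 4/5): pole of order 1 at 4/5, modulus 4/5.
Denominator factor (x + 5/3)^2: pole of order 2 at -5/3, modulus 5/3.
The radius of convergence is the smallest modulus among the singular points: 4/5.

The radius of convergence is 4/5.


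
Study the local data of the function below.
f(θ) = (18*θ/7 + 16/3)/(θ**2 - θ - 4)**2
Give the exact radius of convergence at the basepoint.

The radius of convergence is -1/2 + (1/2)*sqrt(17).

Denominator factor (θ**2 - θ - 4)^2: discriminant 17, real irrational roots 1/2 + (1/2)*sqrt(17) and 1/2 - (1/2)*sqrt(17); poles of order 2, moduli 1/2 + (1/2)*sqrt(17) and -1/2 + (1/2)*sqrt(17).
The radius of convergence is the smallest modulus among the singular points: -1/2 + (1/2)*sqrt(17).


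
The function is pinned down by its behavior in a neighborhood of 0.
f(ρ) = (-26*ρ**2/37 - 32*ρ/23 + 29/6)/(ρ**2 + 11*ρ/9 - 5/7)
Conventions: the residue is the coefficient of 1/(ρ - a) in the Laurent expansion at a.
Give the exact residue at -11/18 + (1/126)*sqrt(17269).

The residue is -2039/7659 + (4493957/264526542)*sqrt(17269).

The factor ρ**2 + 11*ρ/9 - 5/7 splits as (ρ - a)(ρ - a') with a = -11/18 + (1/126)*sqrt(17269), a' = -11/18 - (1/126)*sqrt(17269). At the order-1 pole a set g(ρ) = (ρ - a)*f(ρ) = [-26*ρ**2/37 - 32*ρ/23 + 29/6] / (ρ - a').
Simple pole: residue = g(a) at a = -11/18 + (1/126)*sqrt(17269), which is -2039/7659 + (4493957/264526542)*sqrt(17269).


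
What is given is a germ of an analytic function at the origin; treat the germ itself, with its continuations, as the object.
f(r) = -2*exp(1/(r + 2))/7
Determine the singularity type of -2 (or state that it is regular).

The point is an essential singularity.

The exponent 1/(r - (-2)) has a pole at -2, so exp(1/(r - (-2))) takes every nonzero value near it: an essential singularity (not a pole of any order).


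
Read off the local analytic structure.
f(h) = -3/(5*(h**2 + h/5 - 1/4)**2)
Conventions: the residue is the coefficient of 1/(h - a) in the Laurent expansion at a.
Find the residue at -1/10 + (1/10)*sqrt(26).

The factor h**2 + h/5 - 1/4 splits as (h - a)(h - a') with a = -1/10 + (1/10)*sqrt(26), a' = -1/10 - (1/10)*sqrt(26). At the order-2 pole a set g(h) = (h - a)^2*f(h) = [-3/5] / (h - a')^2.
Order-2 pole: residue = g'(a); g'(-1/10 + (1/10)*sqrt(26)) = (75/338)*sqrt(26), so the residue is (75/338)*sqrt(26).

The residue is (75/338)*sqrt(26).


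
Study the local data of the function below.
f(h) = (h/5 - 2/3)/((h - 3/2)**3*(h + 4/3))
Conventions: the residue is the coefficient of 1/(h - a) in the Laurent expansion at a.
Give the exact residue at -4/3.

The residue is 1008/24565.

At the order-1 pole -4/3 set g(h) = (h - (-4/3))*f(h) = (h/5 - 2/3)/(h - 3/2)**3.
Simple pole: residue = g(a) at a = -4/3, which is 1008/24565.


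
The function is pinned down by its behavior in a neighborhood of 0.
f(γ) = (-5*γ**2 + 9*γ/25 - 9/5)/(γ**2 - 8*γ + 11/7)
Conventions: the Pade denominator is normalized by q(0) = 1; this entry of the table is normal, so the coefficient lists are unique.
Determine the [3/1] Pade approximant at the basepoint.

Taylor coefficients needed (expand at 0): a_0 = -63/55, a_1 = -16947/3025, a_2 = -1030652/33275, a_3 = -56411593/366025, a_4 = -3079689004/4026275.
Write the denominator as Q(γ) = 1 + q1*γ. Requiring Q*f - P = O(γ^5) with deg P <= 3 kills the coefficients of γ^4..γ^4 in Q*f:
  γ^4: a_4 + q1*a_3 = 0, i.e. -3079689004/4026275 + (-56411593/366025)*q1 = 0.
Solving this linear system: q1 = -62850796/12663827.
The numerator is Q*f truncated at degree 3: P0 = a_0 = -63/55; P1 = a_1 + q1*a_0 = 26149851/316595675; P2 = a_2 + q1*a_1 = -1003412312/316595675; P3 = a_3 + q1*a_2 = -125426539/316595675.

The Pade approximant has numerator coefficients [-63/55, 26149851/316595675, -1003412312/316595675, -125426539/316595675]; denominator coefficients [1, -62850796/12663827].


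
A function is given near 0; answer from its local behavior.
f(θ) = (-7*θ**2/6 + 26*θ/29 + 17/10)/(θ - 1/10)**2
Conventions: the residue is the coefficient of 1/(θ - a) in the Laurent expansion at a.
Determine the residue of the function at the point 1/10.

The residue is 577/870.

At the order-2 pole 1/10 set g(θ) = (θ - (1/10))^2*f(θ) = -7*θ**2/6 + 26*θ/29 + 17/10.
Order-2 pole: residue = g'(a); g'(1/10) = 577/870, so the residue is 577/870.


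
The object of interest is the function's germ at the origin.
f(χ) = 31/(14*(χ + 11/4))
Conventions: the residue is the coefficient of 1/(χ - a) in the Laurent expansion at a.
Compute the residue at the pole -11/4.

At the order-1 pole -11/4 set g(χ) = (χ - (-11/4))*f(χ) = 31/14.
Simple pole: residue = g(a) at a = -11/4, which is 31/14.

The residue is 31/14.


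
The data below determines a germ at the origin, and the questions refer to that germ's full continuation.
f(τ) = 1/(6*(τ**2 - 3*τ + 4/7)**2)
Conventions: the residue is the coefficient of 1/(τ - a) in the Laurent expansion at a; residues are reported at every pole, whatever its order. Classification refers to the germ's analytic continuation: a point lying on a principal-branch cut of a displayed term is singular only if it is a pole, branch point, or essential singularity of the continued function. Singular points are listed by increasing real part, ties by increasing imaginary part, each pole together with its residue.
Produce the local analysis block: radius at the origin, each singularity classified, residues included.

Radius of convergence at 0: 3/2 - (1/14)*sqrt(329).
At 3/2 - (1/14)*sqrt(329): a pole of order 2; residue (7/6627)*sqrt(329).
At 3/2 + (1/14)*sqrt(329): a pole of order 2; residue -(7/6627)*sqrt(329).

Denominator factor (τ**2 - 3*τ + 4/7)^2: discriminant 47/7, real irrational roots 3/2 + (1/14)*sqrt(329) and 3/2 - (1/14)*sqrt(329); poles of order 2, moduli 3/2 + (1/14)*sqrt(329) and 3/2 - (1/14)*sqrt(329).
The radius of convergence is the smallest modulus among the singular points: 3/2 - (1/14)*sqrt(329).
The factor τ**2 - 3*τ + 4/7 splits as (τ - a)(τ - a') with a = 3/2 - (1/14)*sqrt(329), a' = 3/2 + (1/14)*sqrt(329). At the order-2 pole a set g(τ) = (τ - a)^2*f(τ) = [1/6] / (τ - a')^2.
Order-2 pole: residue = g'(a); g'(3/2 - (1/14)*sqrt(329)) = (7/6627)*sqrt(329), so the residue is (7/6627)*sqrt(329).
The factor τ**2 - 3*τ + 4/7 splits as (τ - a)(τ - a') with a = 3/2 + (1/14)*sqrt(329), a' = 3/2 - (1/14)*sqrt(329). At the order-2 pole a set g(τ) = (τ - a)^2*f(τ) = [1/6] / (τ - a')^2.
Order-2 pole: residue = g'(a); g'(3/2 + (1/14)*sqrt(329)) = -(7/6627)*sqrt(329), so the residue is -(7/6627)*sqrt(329).
List the singular points by increasing real part (a conjugate pair: the negative imaginary part first).


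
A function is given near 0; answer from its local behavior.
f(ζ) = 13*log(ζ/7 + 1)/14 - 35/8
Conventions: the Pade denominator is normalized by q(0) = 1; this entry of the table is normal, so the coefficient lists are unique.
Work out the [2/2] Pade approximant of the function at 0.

Taylor coefficients needed (expand at 0): a_0 = -35/8, a_1 = 13/98, a_2 = -13/1372, a_3 = 13/14406, a_4 = -13/134456.
Write the denominator as Q(ζ) = 1 + q1*ζ + q2*ζ^2. Requiring Q*f - P = O(ζ^5) with deg P <= 2 kills the coefficients of ζ^3..ζ^4 in Q*f:
  ζ^3: a_3 + q1*a_2 + q2*a_1 = 0, i.e. 13/14406 + (-13/1372)*q1 + (13/98)*q2 = 0.
  ζ^4: a_4 + q1*a_3 + q2*a_2 = 0, i.e. -13/134456 + (13/14406)*q1 + (-13/1372)*q2 = 0.
Solving this linear system: q1 = 1/7, q2 = 1/294.
The numerator is Q*f truncated at degree 2: P0 = a_0 = -35/8; P1 = a_1 + q1*a_0 = -193/392; P2 = a_2 + q1*a_1 + q2*a_0 = -89/16464.

The Pade approximant has numerator coefficients [-35/8, -193/392, -89/16464]; denominator coefficients [1, 1/7, 1/294].


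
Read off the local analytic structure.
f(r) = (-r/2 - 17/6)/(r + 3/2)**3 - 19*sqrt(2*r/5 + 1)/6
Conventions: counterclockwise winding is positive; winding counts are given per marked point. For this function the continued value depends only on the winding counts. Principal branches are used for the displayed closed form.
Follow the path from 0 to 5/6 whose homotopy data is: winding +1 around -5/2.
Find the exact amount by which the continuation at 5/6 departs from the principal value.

The rational part is single-valued and drops out of the difference; each branch term changes only by its own monodromy.
(-19/6)*sqrt(1 - r/(-5/2)): winding +1 is odd, the square root flips sign, contributing -2*(-19/6)*sqrt(1 - (5/6)/(-5/2)) = -2*(-19/6)*sqrt(4/3) = (38/9)*sqrt(3).
Summing the contributions at r = 5/6 gives (38/9)*sqrt(3).

Continued minus principal equals (38/9)*sqrt(3).


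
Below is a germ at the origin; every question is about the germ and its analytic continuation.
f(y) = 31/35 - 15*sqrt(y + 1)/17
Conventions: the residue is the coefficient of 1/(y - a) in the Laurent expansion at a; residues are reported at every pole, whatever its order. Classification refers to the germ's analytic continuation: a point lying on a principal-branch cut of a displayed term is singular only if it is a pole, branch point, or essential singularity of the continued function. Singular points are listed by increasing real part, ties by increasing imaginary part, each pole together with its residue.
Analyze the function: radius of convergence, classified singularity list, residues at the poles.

Radius of convergence at 0: 1.
At -1: an algebraic (square-root) branch point.

Branch term (-15/17)*sqrt(1 - y/(-1)): its argument vanishes at y = -1, a square-root branch point, modulus 1.
The radius of convergence is the smallest modulus among the singular points: 1.


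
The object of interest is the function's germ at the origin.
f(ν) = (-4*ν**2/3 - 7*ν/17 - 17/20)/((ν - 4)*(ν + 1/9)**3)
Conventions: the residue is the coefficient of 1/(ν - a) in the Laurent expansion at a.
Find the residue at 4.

At the order-1 pole 4 set g(ν) = (ν - (4))*f(ν) = (-4*ν**2/3 - 7*ν/17 - 17/20)/(ν + 1/9)**3.
Simple pole: residue = g(a) at a = 4, which is -5906601/17222020.

The residue is -5906601/17222020.


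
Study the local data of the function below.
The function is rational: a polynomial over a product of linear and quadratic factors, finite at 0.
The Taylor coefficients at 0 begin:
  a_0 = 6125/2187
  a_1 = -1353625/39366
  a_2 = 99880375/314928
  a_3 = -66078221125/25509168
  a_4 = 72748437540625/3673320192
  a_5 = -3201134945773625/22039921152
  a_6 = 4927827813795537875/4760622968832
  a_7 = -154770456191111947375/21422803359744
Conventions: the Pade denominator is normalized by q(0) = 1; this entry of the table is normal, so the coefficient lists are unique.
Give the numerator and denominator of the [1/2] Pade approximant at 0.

Taylor coefficients needed (read off): a_0 = 6125/2187, a_1 = -1353625/39366, a_2 = 99880375/314928, a_3 = -66078221125/25509168.
Write the denominator as Q(λ) = 1 + q1*λ + q2*λ^2. Requiring Q*f - P = O(λ^4) with deg P <= 1 kills the coefficients of λ^2..λ^3 in Q*f:
  λ^2: a_2 + q1*a_1 + q2*a_0 = 0, i.e. 99880375/314928 + (-1353625/39366)*q1 + (6125/2187)*q2 = 0.
  λ^3: a_3 + q1*a_2 + q2*a_1 = 0, i.e. -66078221125/25509168 + (99880375/314928)*q1 + (-1353625/39366)*q2 = 0.
Solving this linear system: q1 = 10858061/874818, q2 = 2465697361/62986896.
The numerator is Q*f truncated at degree 1: P0 = a_0 = 6125/2187; P1 = a_1 + q1*a_0 = 17097500/45553023.

The Pade approximant has numerator coefficients [6125/2187, 17097500/45553023]; denominator coefficients [1, 10858061/874818, 2465697361/62986896].


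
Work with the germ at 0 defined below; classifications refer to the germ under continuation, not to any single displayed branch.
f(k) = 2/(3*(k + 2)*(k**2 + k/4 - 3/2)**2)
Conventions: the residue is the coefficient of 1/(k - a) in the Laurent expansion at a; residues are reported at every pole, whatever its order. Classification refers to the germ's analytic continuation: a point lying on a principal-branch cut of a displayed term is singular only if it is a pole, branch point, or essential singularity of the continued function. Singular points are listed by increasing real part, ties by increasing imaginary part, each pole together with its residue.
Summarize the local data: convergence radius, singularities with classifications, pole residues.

Radius of convergence at 0: -1/8 + (1/8)*sqrt(97).
At -2: a pole of order 1; residue 1/6.
At -1/8 - (1/8)*sqrt(97): a pole of order 2; residue -1/12 - (165/37636)*sqrt(97).
At -1/8 + (1/8)*sqrt(97): a pole of order 2; residue -1/12 + (165/37636)*sqrt(97).


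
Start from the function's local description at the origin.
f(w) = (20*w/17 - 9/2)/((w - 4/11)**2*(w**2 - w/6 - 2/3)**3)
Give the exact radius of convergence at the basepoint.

Denominator factor (w - 4/11)^2: pole of order 2 at 4/11, modulus 4/11.
Denominator factor (w**2 - w/6 - 2/3)^3: discriminant 97/36, real irrational roots 1/12 + (1/12)*sqrt(97) and 1/12 - (1/12)*sqrt(97); poles of order 3, moduli 1/12 + (1/12)*sqrt(97) and -1/12 + (1/12)*sqrt(97).
The radius of convergence is the smallest modulus among the singular points: 4/11.

The radius of convergence is 4/11.


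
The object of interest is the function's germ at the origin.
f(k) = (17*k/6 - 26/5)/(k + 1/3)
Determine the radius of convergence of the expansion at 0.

Denominator factor (k + 1/3): pole of order 1 at -1/3, modulus 1/3.
The radius of convergence is the smallest modulus among the singular points: 1/3.

The radius of convergence is 1/3.


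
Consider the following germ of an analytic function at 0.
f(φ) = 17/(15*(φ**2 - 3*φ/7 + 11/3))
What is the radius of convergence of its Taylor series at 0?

The radius of convergence is (1/3)*sqrt(33).

Denominator factor (φ**2 - 3*φ/7 + 11/3): discriminant -2129/147, complex-conjugate roots (3/14) + ((1/42)*sqrt(6387))*i and (3/14) - ((1/42)*sqrt(6387))*i; poles of order 1, moduli (1/3)*sqrt(33) and (1/3)*sqrt(33).
The radius of convergence is the smallest modulus among the singular points: (1/3)*sqrt(33).


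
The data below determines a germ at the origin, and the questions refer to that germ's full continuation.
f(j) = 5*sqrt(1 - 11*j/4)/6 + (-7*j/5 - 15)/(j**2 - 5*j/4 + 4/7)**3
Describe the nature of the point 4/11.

The point is an algebraic (square-root) branch point.

The term (5/6)*sqrt(1 - j/(4/11)) has argument 1 - 4/11/(4/11) = 0 at 4/11: a square-root (algebraic, two-sheeted) branch point; the remaining terms are analytic or single-valued there.


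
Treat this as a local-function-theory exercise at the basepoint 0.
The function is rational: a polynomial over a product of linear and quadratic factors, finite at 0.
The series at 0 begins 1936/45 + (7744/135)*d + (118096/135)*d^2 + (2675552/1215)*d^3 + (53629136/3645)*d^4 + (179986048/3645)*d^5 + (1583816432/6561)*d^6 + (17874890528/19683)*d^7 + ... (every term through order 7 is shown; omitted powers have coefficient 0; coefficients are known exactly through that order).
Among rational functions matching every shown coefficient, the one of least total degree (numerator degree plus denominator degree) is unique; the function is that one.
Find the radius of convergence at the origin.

No rational of total degree below 5 reproduces all 8 coefficients; solving the [0/5] Pade equations on them gives f(d) = 2/(5*(d - 3/11)**2*(d + 1/2)**3), whose expansion matches every shown term.
Denominator factor (d - 3/11)^2: pole of order 2 at 3/11, modulus 3/11.
Denominator factor (d + 1/2)^3: pole of order 3 at -1/2, modulus 1/2.
The radius of convergence is the smallest modulus among the singular points: 3/11.

The radius of convergence is 3/11.


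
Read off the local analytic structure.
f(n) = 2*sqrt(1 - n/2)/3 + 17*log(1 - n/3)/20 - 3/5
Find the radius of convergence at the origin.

The radius of convergence is 2.

Branch term (2/3)*sqrt(1 - n/(2)): its argument vanishes at n = 2, a square-root branch point, modulus 2.
Branch term (17/20)*log(1 - n/(3)): its argument vanishes at n = 3, a logarithmic branch point, modulus 3.
The radius of convergence is the smallest modulus among the singular points: 2.


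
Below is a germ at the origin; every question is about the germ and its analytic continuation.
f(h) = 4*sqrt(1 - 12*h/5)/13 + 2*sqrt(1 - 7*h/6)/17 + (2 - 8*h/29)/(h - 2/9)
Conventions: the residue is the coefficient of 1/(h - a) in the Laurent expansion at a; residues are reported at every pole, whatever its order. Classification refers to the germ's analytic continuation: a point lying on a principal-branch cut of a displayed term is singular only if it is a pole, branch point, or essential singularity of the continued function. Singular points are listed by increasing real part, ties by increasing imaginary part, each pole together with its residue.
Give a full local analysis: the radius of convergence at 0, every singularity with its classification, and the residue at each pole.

Radius of convergence at 0: 2/9.
At 2/9: a pole of order 1; residue 506/261.
At 5/12: an algebraic (square-root) branch point.
At 6/7: an algebraic (square-root) branch point.

Denominator factor (h - 2/9): pole of order 1 at 2/9, modulus 2/9.
Branch term (2/17)*sqrt(1 - h/(6/7)): its argument vanishes at h = 6/7, a square-root branch point, modulus 6/7.
Branch term (4/13)*sqrt(1 - h/(5/12)): its argument vanishes at h = 5/12, a square-root branch point, modulus 5/12.
The radius of convergence is the smallest modulus among the singular points: 2/9.
The branch terms are analytic at 2/9 and contribute nothing to the residue; only the rational part matters.
At the order-1 pole 2/9 set g(h) = (h - (2/9))*(rational part) = 2 - 8*h/29.
Simple pole: residue = g(a) at a = 2/9, which is 506/261.
List the singular points by increasing real part (a conjugate pair: the negative imaginary part first).
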